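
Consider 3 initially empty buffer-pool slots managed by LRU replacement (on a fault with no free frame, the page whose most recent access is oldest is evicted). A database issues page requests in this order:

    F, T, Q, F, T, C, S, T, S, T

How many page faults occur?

F -> miss, frames {F}
T -> miss, frames {F,T}
Q -> miss, frames {F,T,Q}
F -> hit
T -> hit
C -> miss, evict Q, frames {F,T,C}
S -> miss, evict F, frames {T,C,S}
T -> hit
S -> hit
T -> hit
Page faults: 5.

5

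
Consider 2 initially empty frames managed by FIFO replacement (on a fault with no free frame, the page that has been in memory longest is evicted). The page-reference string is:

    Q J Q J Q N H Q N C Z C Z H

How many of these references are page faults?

Q -> fault, frames (Q)
J -> fault, frames (Q J)
Q -> hit
J -> hit
Q -> hit
N -> fault, evict Q, frames (J N)
H -> fault, evict J, frames (N H)
Q -> fault, evict N, frames (H Q)
N -> fault, evict H, frames (Q N)
C -> fault, evict Q, frames (N C)
Z -> fault, evict N, frames (C Z)
C -> hit
Z -> hit
H -> fault, evict C, frames (Z H)
Page faults: 9.

9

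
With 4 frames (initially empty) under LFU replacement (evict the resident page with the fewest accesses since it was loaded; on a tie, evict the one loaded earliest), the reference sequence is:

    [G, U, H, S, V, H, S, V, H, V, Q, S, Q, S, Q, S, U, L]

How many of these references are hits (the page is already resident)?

10

G -> fault, frames [G]
U -> fault, frames [G, U]
H -> fault, frames [G, U, H]
S -> fault, frames [G, U, H, S]
V -> fault, evict G, frames [U, H, S, V]
H -> hit
S -> hit
V -> hit
H -> hit
V -> hit
Q -> fault, evict U, frames [H, S, V, Q]
S -> hit
Q -> hit
S -> hit
Q -> hit
S -> hit
U -> fault, evict H, frames [S, V, Q, U]
L -> fault, evict U, frames [S, V, Q, L]
Hits: 10.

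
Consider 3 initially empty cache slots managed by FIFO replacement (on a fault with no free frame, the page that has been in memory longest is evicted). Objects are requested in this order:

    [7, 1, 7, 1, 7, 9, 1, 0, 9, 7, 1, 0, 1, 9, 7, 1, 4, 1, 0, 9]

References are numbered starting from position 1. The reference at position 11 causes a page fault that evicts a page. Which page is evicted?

pos 1: 7 → miss, frames (7)
pos 2: 1 → miss, frames (7 1)
pos 3: 7 → hit
pos 4: 1 → hit
pos 5: 7 → hit
pos 6: 9 → miss, frames (7 1 9)
pos 7: 1 → hit
pos 8: 0 → miss, evict 7, frames (1 9 0)
pos 9: 9 → hit
pos 10: 7 → miss, evict 1, frames (9 0 7)
pos 11: 1 → miss, evict 9, frames (0 7 1)
At position 11, page 9 is evicted.

9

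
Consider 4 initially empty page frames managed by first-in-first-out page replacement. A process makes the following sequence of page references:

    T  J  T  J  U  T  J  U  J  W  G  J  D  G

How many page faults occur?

T: miss, frames {T}
J: miss, frames {T,J}
T: hit
J: hit
U: miss, frames {T,J,U}
T: hit
J: hit
U: hit
J: hit
W: miss, frames {T,J,U,W}
G: miss, evict T, frames {J,U,W,G}
J: hit
D: miss, evict J, frames {U,W,G,D}
G: hit
Page faults: 6.

6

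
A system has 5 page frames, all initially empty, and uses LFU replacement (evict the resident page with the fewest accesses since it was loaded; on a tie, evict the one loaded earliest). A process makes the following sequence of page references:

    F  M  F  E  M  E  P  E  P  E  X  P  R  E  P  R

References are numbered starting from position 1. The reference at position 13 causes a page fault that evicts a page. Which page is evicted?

pos 1: F: fault, frames {F}
pos 2: M: fault, frames {F,M}
pos 3: F: hit
pos 4: E: fault, frames {F,M,E}
pos 5: M: hit
pos 6: E: hit
pos 7: P: fault, frames {F,M,E,P}
pos 8: E: hit
pos 9: P: hit
pos 10: E: hit
pos 11: X: fault, frames {F,M,E,P,X}
pos 12: P: hit
pos 13: R: fault, evict X, frames {F,M,E,P,R}
At position 13, page X is evicted.

X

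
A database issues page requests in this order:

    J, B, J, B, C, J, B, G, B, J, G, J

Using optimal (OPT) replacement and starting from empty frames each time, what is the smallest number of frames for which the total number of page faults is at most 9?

f=1: 12 faults
f=2: 6 faults
f=3: 4 faults
f=4: 4 faults
Smallest f with faults ≤ 9 is 2.

2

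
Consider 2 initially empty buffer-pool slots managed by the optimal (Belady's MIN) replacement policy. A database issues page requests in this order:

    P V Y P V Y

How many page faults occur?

4

P → fault, frames (P)
V → fault, frames (P V)
Y → fault, evict V, frames (P Y)
P → hit
V → fault, evict P, frames (Y V)
Y → hit
Page faults: 4.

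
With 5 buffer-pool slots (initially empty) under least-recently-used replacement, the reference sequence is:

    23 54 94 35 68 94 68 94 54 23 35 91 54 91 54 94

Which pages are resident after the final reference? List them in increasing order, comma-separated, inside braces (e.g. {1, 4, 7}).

23 → miss, frames [23]
54 → miss, frames [23, 54]
94 → miss, frames [23, 54, 94]
35 → miss, frames [23, 54, 94, 35]
68 → miss, frames [23, 54, 94, 35, 68]
94 → hit
68 → hit
94 → hit
54 → hit
23 → hit
35 → hit
91 → miss, evict 68, frames [94, 54, 23, 35, 91]
54 → hit
91 → hit
54 → hit
94 → hit

{23, 35, 54, 91, 94}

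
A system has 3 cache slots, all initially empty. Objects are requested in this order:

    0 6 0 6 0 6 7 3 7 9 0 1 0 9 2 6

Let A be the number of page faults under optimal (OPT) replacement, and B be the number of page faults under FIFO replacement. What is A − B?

Under OPT: F F . . . . F F . F . F . . F F → 8 faults.
Under FIFO: F F . . . . F F . F F F . . F F → 9 faults.
A − B = 8 − 9 = -1.

-1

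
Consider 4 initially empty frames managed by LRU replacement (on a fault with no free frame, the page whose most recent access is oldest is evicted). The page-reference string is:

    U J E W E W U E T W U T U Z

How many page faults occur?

6

U: fault, frames (U)
J: fault, frames (U J)
E: fault, frames (U J E)
W: fault, frames (U J E W)
E: hit
W: hit
U: hit
E: hit
T: fault, evict J, frames (W U E T)
W: hit
U: hit
T: hit
U: hit
Z: fault, evict E, frames (W T U Z)
Page faults: 6.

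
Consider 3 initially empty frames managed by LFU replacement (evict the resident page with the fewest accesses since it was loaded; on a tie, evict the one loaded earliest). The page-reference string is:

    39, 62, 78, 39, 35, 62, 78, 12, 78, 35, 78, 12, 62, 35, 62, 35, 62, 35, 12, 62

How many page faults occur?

39 -> miss, frames {39}
62 -> miss, frames {39,62}
78 -> miss, frames {39,62,78}
39 -> hit
35 -> miss, evict 62, frames {39,78,35}
62 -> miss, evict 78, frames {39,35,62}
78 -> miss, evict 35, frames {39,62,78}
12 -> miss, evict 62, frames {39,78,12}
78 -> hit
35 -> miss, evict 12, frames {39,78,35}
78 -> hit
12 -> miss, evict 35, frames {39,78,12}
62 -> miss, evict 12, frames {39,78,62}
35 -> miss, evict 62, frames {39,78,35}
62 -> miss, evict 35, frames {39,78,62}
35 -> miss, evict 62, frames {39,78,35}
62 -> miss, evict 35, frames {39,78,62}
35 -> miss, evict 62, frames {39,78,35}
12 -> miss, evict 35, frames {39,78,12}
62 -> miss, evict 12, frames {39,78,62}
Page faults: 17.

17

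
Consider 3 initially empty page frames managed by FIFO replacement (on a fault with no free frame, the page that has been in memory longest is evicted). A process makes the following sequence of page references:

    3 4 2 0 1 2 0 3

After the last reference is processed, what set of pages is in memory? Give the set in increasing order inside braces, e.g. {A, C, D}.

3 -> miss, frames [3]
4 -> miss, frames [3, 4]
2 -> miss, frames [3, 4, 2]
0 -> miss, evict 3, frames [4, 2, 0]
1 -> miss, evict 4, frames [2, 0, 1]
2 -> hit
0 -> hit
3 -> miss, evict 2, frames [0, 1, 3]

{0, 1, 3}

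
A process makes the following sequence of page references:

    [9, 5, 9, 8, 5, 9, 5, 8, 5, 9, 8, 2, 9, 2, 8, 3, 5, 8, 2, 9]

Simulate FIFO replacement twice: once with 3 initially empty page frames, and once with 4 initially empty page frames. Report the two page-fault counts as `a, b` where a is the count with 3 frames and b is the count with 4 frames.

10, 6

3 frames: F F . F . . . . . . . F F . . F F F F F → 10 faults.
4 frames: F F . F . . . . . . . F . . . F . . . F → 6 faults.
6 < 10: adding a frame reduced faults, as is typical.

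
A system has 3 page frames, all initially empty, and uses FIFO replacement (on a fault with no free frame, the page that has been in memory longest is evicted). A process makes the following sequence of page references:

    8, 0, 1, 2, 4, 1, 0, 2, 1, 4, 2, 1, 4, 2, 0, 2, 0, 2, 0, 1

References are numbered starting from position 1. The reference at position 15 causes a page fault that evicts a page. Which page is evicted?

1

pos 1: 8 → fault, frames (8)
pos 2: 0 → fault, frames (8 0)
pos 3: 1 → fault, frames (8 0 1)
pos 4: 2 → fault, evict 8, frames (0 1 2)
pos 5: 4 → fault, evict 0, frames (1 2 4)
pos 6: 1 → hit
pos 7: 0 → fault, evict 1, frames (2 4 0)
pos 8: 2 → hit
pos 9: 1 → fault, evict 2, frames (4 0 1)
pos 10: 4 → hit
pos 11: 2 → fault, evict 4, frames (0 1 2)
pos 12: 1 → hit
pos 13: 4 → fault, evict 0, frames (1 2 4)
pos 14: 2 → hit
pos 15: 0 → fault, evict 1, frames (2 4 0)
At position 15, page 1 is evicted.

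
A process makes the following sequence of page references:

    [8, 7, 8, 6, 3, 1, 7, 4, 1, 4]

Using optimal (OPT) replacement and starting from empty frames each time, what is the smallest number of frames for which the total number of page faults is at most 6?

2

f=1: 10 faults
f=2: 6 faults
f=3: 6 faults
f=4: 6 faults
f=5: 6 faults
f=6: 6 faults
Smallest f with faults ≤ 6 is 2.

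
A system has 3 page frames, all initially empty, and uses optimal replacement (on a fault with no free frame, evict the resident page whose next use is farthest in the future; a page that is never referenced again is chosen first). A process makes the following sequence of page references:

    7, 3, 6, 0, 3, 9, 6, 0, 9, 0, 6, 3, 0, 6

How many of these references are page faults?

6

7: miss, frames [7]
3: miss, frames [7, 3]
6: miss, frames [7, 3, 6]
0: miss, evict 7, frames [3, 6, 0]
3: hit
9: miss, evict 3, frames [6, 0, 9]
6: hit
0: hit
9: hit
0: hit
6: hit
3: miss, evict 9, frames [6, 0, 3]
0: hit
6: hit
Page faults: 6.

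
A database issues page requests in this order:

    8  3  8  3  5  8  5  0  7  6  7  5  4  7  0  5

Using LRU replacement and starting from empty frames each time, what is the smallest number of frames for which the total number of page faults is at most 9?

4

f=1: 16 faults
f=2: 12 faults
f=3: 10 faults
f=4: 8 faults
f=5: 7 faults
f=6: 7 faults
f=7: 7 faults
Smallest f with faults ≤ 9 is 4.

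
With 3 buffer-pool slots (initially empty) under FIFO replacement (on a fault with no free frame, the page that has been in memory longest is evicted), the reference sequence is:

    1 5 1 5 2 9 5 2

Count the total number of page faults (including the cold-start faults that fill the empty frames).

1 → miss, frames [1]
5 → miss, frames [1, 5]
1 → hit
5 → hit
2 → miss, frames [1, 5, 2]
9 → miss, evict 1, frames [5, 2, 9]
5 → hit
2 → hit
Page faults: 4.

4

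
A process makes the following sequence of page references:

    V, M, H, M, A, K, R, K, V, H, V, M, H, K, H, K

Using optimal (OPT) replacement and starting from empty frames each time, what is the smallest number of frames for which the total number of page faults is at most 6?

f=1: 16 faults
f=2: 10 faults
f=3: 8 faults
f=4: 7 faults
f=5: 6 faults
f=6: 6 faults
Smallest f with faults ≤ 6 is 5.

5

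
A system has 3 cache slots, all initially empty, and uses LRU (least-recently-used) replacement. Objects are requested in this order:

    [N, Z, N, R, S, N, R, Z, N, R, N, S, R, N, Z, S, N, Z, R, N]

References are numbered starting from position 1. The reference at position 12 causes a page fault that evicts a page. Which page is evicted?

Z

pos 1: N -> miss, frames [N]
pos 2: Z -> miss, frames [N, Z]
pos 3: N -> hit
pos 4: R -> miss, frames [Z, N, R]
pos 5: S -> miss, evict Z, frames [N, R, S]
pos 6: N -> hit
pos 7: R -> hit
pos 8: Z -> miss, evict S, frames [N, R, Z]
pos 9: N -> hit
pos 10: R -> hit
pos 11: N -> hit
pos 12: S -> miss, evict Z, frames [R, N, S]
At position 12, page Z is evicted.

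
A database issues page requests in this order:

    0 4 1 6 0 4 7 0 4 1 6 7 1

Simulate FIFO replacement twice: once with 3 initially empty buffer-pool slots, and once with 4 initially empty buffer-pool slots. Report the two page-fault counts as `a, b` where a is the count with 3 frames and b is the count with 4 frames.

3 frames: F F F F F F F . . F F . . → 9 faults.
4 frames: F F F F . . F F F F F F . → 10 faults.
10 > 9: adding a frame increased faults — Belady's anomaly.

9, 10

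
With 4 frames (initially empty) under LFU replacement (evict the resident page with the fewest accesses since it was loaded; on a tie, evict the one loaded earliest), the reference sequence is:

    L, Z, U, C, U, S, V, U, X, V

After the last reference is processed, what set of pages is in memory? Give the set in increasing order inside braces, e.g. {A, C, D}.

{S, U, V, X}

L -> miss, frames [L]
Z -> miss, frames [L, Z]
U -> miss, frames [L, Z, U]
C -> miss, frames [L, Z, U, C]
U -> hit
S -> miss, evict L, frames [Z, U, C, S]
V -> miss, evict Z, frames [U, C, S, V]
U -> hit
X -> miss, evict C, frames [U, S, V, X]
V -> hit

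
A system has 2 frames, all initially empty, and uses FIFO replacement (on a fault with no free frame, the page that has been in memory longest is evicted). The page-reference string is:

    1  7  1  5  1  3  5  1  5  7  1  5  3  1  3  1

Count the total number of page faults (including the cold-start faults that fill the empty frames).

11

1: fault, frames [1]
7: fault, frames [1, 7]
1: hit
5: fault, evict 1, frames [7, 5]
1: fault, evict 7, frames [5, 1]
3: fault, evict 5, frames [1, 3]
5: fault, evict 1, frames [3, 5]
1: fault, evict 3, frames [5, 1]
5: hit
7: fault, evict 5, frames [1, 7]
1: hit
5: fault, evict 1, frames [7, 5]
3: fault, evict 7, frames [5, 3]
1: fault, evict 5, frames [3, 1]
3: hit
1: hit
Page faults: 11.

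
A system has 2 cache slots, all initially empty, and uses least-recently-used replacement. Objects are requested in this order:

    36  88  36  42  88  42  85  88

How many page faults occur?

36 -> miss, frames (36)
88 -> miss, frames (36 88)
36 -> hit
42 -> miss, evict 88, frames (36 42)
88 -> miss, evict 36, frames (42 88)
42 -> hit
85 -> miss, evict 88, frames (42 85)
88 -> miss, evict 42, frames (85 88)
Page faults: 6.

6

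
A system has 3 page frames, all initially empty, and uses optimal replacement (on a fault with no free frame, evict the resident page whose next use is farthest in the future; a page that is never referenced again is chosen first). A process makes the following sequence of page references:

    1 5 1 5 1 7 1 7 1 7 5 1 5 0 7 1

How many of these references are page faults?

4

1: miss, frames [1]
5: miss, frames [1, 5]
1: hit
5: hit
1: hit
7: miss, frames [1, 5, 7]
1: hit
7: hit
1: hit
7: hit
5: hit
1: hit
5: hit
0: miss, evict 5, frames [1, 7, 0]
7: hit
1: hit
Page faults: 4.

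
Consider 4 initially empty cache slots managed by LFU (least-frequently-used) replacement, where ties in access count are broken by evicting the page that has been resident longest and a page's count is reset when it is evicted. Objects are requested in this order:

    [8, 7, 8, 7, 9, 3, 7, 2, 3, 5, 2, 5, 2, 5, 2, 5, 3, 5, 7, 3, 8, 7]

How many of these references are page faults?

12

8 → miss, frames [8]
7 → miss, frames [8, 7]
8 → hit
7 → hit
9 → miss, frames [8, 7, 9]
3 → miss, frames [8, 7, 9, 3]
7 → hit
2 → miss, evict 9, frames [8, 7, 3, 2]
3 → hit
5 → miss, evict 2, frames [8, 7, 3, 5]
2 → miss, evict 5, frames [8, 7, 3, 2]
5 → miss, evict 2, frames [8, 7, 3, 5]
2 → miss, evict 5, frames [8, 7, 3, 2]
5 → miss, evict 2, frames [8, 7, 3, 5]
2 → miss, evict 5, frames [8, 7, 3, 2]
5 → miss, evict 2, frames [8, 7, 3, 5]
3 → hit
5 → hit
7 → hit
3 → hit
8 → hit
7 → hit
Page faults: 12.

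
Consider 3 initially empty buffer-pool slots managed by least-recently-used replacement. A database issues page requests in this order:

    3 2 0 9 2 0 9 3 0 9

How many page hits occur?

3: fault, frames {3}
2: fault, frames {3,2}
0: fault, frames {3,2,0}
9: fault, evict 3, frames {2,0,9}
2: hit
0: hit
9: hit
3: fault, evict 2, frames {0,9,3}
0: hit
9: hit
Hits: 5.

5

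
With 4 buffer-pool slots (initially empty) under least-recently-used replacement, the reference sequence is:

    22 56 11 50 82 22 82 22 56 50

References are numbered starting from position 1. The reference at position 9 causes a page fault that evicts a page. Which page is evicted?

pos 1: 22: fault, frames {22}
pos 2: 56: fault, frames {22,56}
pos 3: 11: fault, frames {22,56,11}
pos 4: 50: fault, frames {22,56,11,50}
pos 5: 82: fault, evict 22, frames {56,11,50,82}
pos 6: 22: fault, evict 56, frames {11,50,82,22}
pos 7: 82: hit
pos 8: 22: hit
pos 9: 56: fault, evict 11, frames {50,82,22,56}
At position 9, page 11 is evicted.

11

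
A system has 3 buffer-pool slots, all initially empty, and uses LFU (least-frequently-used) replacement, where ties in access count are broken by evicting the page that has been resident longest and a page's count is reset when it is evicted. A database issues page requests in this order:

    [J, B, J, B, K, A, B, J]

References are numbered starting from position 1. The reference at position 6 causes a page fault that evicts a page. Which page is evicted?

K

pos 1: J -> miss, frames [J]
pos 2: B -> miss, frames [J, B]
pos 3: J -> hit
pos 4: B -> hit
pos 5: K -> miss, frames [J, B, K]
pos 6: A -> miss, evict K, frames [J, B, A]
At position 6, page K is evicted.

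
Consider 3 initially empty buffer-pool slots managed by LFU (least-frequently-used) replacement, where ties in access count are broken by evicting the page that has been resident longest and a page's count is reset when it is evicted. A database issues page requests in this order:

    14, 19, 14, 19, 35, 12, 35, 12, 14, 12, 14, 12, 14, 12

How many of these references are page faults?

6

14 → miss, frames [14]
19 → miss, frames [14, 19]
14 → hit
19 → hit
35 → miss, frames [14, 19, 35]
12 → miss, evict 35, frames [14, 19, 12]
35 → miss, evict 12, frames [14, 19, 35]
12 → miss, evict 35, frames [14, 19, 12]
14 → hit
12 → hit
14 → hit
12 → hit
14 → hit
12 → hit
Page faults: 6.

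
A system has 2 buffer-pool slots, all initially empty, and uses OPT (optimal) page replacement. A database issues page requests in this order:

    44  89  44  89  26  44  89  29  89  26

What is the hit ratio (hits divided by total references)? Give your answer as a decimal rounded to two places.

44: miss, frames {44}
89: miss, frames {44,89}
44: hit
89: hit
26: miss, evict 89, frames {44,26}
44: hit
89: miss, evict 44, frames {26,89}
29: miss, evict 26, frames {89,29}
89: hit
26: miss, evict 29, frames {89,26}
Hits: 4 of 10 references → 4/10 = 0.4000.

0.40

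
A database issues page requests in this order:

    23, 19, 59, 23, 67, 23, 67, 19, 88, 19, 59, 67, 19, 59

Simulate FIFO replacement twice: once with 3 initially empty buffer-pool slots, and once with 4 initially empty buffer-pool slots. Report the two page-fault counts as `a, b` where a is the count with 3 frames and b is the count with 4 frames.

3 frames: F F F . F F . F F . F F F . → 10 faults.
4 frames: F F F . F . . . F . . . . . → 5 faults.
5 < 10: adding a frame reduced faults, as is typical.

10, 5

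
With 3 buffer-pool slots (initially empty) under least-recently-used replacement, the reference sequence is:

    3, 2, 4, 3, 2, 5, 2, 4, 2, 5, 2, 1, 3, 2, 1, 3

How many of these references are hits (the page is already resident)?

3 -> miss, frames (3)
2 -> miss, frames (3 2)
4 -> miss, frames (3 2 4)
3 -> hit
2 -> hit
5 -> miss, evict 4, frames (3 2 5)
2 -> hit
4 -> miss, evict 3, frames (5 2 4)
2 -> hit
5 -> hit
2 -> hit
1 -> miss, evict 4, frames (5 2 1)
3 -> miss, evict 5, frames (2 1 3)
2 -> hit
1 -> hit
3 -> hit
Hits: 9.

9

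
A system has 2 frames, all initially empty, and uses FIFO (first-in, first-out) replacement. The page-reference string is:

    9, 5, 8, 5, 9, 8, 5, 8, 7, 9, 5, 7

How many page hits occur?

2

9: fault, frames [9]
5: fault, frames [9, 5]
8: fault, evict 9, frames [5, 8]
5: hit
9: fault, evict 5, frames [8, 9]
8: hit
5: fault, evict 8, frames [9, 5]
8: fault, evict 9, frames [5, 8]
7: fault, evict 5, frames [8, 7]
9: fault, evict 8, frames [7, 9]
5: fault, evict 7, frames [9, 5]
7: fault, evict 9, frames [5, 7]
Hits: 2.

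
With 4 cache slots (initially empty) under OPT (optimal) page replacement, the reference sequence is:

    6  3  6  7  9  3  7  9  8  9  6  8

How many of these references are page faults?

6 → miss, frames {6}
3 → miss, frames {6,3}
6 → hit
7 → miss, frames {6,3,7}
9 → miss, frames {6,3,7,9}
3 → hit
7 → hit
9 → hit
8 → miss, evict 7, frames {6,3,9,8}
9 → hit
6 → hit
8 → hit
Page faults: 5.

5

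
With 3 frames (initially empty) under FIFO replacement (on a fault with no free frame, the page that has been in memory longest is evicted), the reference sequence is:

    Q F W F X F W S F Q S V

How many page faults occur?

Q → miss, frames [Q]
F → miss, frames [Q, F]
W → miss, frames [Q, F, W]
F → hit
X → miss, evict Q, frames [F, W, X]
F → hit
W → hit
S → miss, evict F, frames [W, X, S]
F → miss, evict W, frames [X, S, F]
Q → miss, evict X, frames [S, F, Q]
S → hit
V → miss, evict S, frames [F, Q, V]
Page faults: 8.

8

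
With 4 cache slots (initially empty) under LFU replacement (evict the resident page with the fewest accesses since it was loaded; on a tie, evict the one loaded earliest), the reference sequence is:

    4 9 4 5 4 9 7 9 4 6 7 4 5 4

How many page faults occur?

6

4 -> miss, frames {4}
9 -> miss, frames {4,9}
4 -> hit
5 -> miss, frames {4,9,5}
4 -> hit
9 -> hit
7 -> miss, frames {4,9,5,7}
9 -> hit
4 -> hit
6 -> miss, evict 5, frames {4,9,7,6}
7 -> hit
4 -> hit
5 -> miss, evict 6, frames {4,9,7,5}
4 -> hit
Page faults: 6.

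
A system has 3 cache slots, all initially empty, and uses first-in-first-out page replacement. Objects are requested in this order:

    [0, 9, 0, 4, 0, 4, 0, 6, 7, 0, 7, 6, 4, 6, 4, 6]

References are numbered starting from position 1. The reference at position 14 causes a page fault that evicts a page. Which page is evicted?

pos 1: 0 -> fault, frames {0}
pos 2: 9 -> fault, frames {0,9}
pos 3: 0 -> hit
pos 4: 4 -> fault, frames {0,9,4}
pos 5: 0 -> hit
pos 6: 4 -> hit
pos 7: 0 -> hit
pos 8: 6 -> fault, evict 0, frames {9,4,6}
pos 9: 7 -> fault, evict 9, frames {4,6,7}
pos 10: 0 -> fault, evict 4, frames {6,7,0}
pos 11: 7 -> hit
pos 12: 6 -> hit
pos 13: 4 -> fault, evict 6, frames {7,0,4}
pos 14: 6 -> fault, evict 7, frames {0,4,6}
At position 14, page 7 is evicted.

7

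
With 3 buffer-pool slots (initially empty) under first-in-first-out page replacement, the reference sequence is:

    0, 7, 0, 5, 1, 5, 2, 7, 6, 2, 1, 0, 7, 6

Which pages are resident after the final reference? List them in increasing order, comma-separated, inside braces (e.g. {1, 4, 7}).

{0, 6, 7}

0 → fault, frames {0}
7 → fault, frames {0,7}
0 → hit
5 → fault, frames {0,7,5}
1 → fault, evict 0, frames {7,5,1}
5 → hit
2 → fault, evict 7, frames {5,1,2}
7 → fault, evict 5, frames {1,2,7}
6 → fault, evict 1, frames {2,7,6}
2 → hit
1 → fault, evict 2, frames {7,6,1}
0 → fault, evict 7, frames {6,1,0}
7 → fault, evict 6, frames {1,0,7}
6 → fault, evict 1, frames {0,7,6}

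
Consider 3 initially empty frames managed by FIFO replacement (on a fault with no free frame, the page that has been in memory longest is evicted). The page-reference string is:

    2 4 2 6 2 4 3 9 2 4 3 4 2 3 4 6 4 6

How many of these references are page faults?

9

2: miss, frames [2]
4: miss, frames [2, 4]
2: hit
6: miss, frames [2, 4, 6]
2: hit
4: hit
3: miss, evict 2, frames [4, 6, 3]
9: miss, evict 4, frames [6, 3, 9]
2: miss, evict 6, frames [3, 9, 2]
4: miss, evict 3, frames [9, 2, 4]
3: miss, evict 9, frames [2, 4, 3]
4: hit
2: hit
3: hit
4: hit
6: miss, evict 2, frames [4, 3, 6]
4: hit
6: hit
Page faults: 9.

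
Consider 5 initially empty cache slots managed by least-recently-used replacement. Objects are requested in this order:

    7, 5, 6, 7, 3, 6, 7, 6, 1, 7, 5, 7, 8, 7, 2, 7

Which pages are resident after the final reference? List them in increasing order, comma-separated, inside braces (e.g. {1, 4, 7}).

{1, 2, 5, 7, 8}

7 → fault, frames (7)
5 → fault, frames (7 5)
6 → fault, frames (7 5 6)
7 → hit
3 → fault, frames (5 6 7 3)
6 → hit
7 → hit
6 → hit
1 → fault, frames (5 3 7 6 1)
7 → hit
5 → hit
7 → hit
8 → fault, evict 3, frames (6 1 5 7 8)
7 → hit
2 → fault, evict 6, frames (1 5 8 7 2)
7 → hit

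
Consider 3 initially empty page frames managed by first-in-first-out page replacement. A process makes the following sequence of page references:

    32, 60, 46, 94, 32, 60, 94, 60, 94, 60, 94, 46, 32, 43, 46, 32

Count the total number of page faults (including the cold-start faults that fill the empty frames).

9

32: fault, frames {32}
60: fault, frames {32,60}
46: fault, frames {32,60,46}
94: fault, evict 32, frames {60,46,94}
32: fault, evict 60, frames {46,94,32}
60: fault, evict 46, frames {94,32,60}
94: hit
60: hit
94: hit
60: hit
94: hit
46: fault, evict 94, frames {32,60,46}
32: hit
43: fault, evict 32, frames {60,46,43}
46: hit
32: fault, evict 60, frames {46,43,32}
Page faults: 9.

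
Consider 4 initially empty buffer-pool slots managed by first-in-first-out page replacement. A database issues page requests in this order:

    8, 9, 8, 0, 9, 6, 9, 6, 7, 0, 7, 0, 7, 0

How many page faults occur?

5

8 → miss, frames [8]
9 → miss, frames [8, 9]
8 → hit
0 → miss, frames [8, 9, 0]
9 → hit
6 → miss, frames [8, 9, 0, 6]
9 → hit
6 → hit
7 → miss, evict 8, frames [9, 0, 6, 7]
0 → hit
7 → hit
0 → hit
7 → hit
0 → hit
Page faults: 5.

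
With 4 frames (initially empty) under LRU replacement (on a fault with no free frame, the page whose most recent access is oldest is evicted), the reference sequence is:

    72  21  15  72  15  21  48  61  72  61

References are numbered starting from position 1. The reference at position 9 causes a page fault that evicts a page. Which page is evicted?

15

pos 1: 72: fault, frames {72}
pos 2: 21: fault, frames {72,21}
pos 3: 15: fault, frames {72,21,15}
pos 4: 72: hit
pos 5: 15: hit
pos 6: 21: hit
pos 7: 48: fault, frames {72,15,21,48}
pos 8: 61: fault, evict 72, frames {15,21,48,61}
pos 9: 72: fault, evict 15, frames {21,48,61,72}
At position 9, page 15 is evicted.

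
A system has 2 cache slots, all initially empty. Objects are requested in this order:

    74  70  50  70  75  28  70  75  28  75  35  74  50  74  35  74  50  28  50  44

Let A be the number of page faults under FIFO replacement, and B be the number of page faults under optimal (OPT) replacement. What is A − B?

3

Under FIFO: F F F . F F F F F . F F F . F F F F . F → 16 faults.
Under OPT: F F F . F F . F . . F F F . F . F F . F → 13 faults.
A − B = 16 − 13 = 3.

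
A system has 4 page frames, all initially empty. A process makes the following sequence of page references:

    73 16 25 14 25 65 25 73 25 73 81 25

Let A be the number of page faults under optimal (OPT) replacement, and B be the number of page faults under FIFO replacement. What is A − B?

Under OPT: F F F F . F . . . . F . → 6 faults.
Under FIFO: F F F F . F . F . . F F → 8 faults.
A − B = 6 − 8 = -2.

-2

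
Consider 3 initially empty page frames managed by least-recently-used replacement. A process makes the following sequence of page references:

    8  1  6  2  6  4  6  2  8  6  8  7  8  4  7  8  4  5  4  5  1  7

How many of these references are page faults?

8: miss, frames (8)
1: miss, frames (8 1)
6: miss, frames (8 1 6)
2: miss, evict 8, frames (1 6 2)
6: hit
4: miss, evict 1, frames (2 6 4)
6: hit
2: hit
8: miss, evict 4, frames (6 2 8)
6: hit
8: hit
7: miss, evict 2, frames (6 8 7)
8: hit
4: miss, evict 6, frames (7 8 4)
7: hit
8: hit
4: hit
5: miss, evict 7, frames (8 4 5)
4: hit
5: hit
1: miss, evict 8, frames (4 5 1)
7: miss, evict 4, frames (5 1 7)
Page faults: 11.

11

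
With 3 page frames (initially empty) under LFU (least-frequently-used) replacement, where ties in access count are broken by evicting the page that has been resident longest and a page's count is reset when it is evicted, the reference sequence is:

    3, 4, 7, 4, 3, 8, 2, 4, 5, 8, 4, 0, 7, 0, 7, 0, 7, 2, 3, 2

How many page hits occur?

3 -> fault, frames {3}
4 -> fault, frames {3,4}
7 -> fault, frames {3,4,7}
4 -> hit
3 -> hit
8 -> fault, evict 7, frames {3,4,8}
2 -> fault, evict 8, frames {3,4,2}
4 -> hit
5 -> fault, evict 2, frames {3,4,5}
8 -> fault, evict 5, frames {3,4,8}
4 -> hit
0 -> fault, evict 8, frames {3,4,0}
7 -> fault, evict 0, frames {3,4,7}
0 -> fault, evict 7, frames {3,4,0}
7 -> fault, evict 0, frames {3,4,7}
0 -> fault, evict 7, frames {3,4,0}
7 -> fault, evict 0, frames {3,4,7}
2 -> fault, evict 7, frames {3,4,2}
3 -> hit
2 -> hit
Hits: 6.

6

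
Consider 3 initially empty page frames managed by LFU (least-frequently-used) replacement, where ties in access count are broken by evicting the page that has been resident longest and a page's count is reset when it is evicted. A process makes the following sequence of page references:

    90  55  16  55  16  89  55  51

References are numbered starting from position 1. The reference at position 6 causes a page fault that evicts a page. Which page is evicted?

pos 1: 90 → fault, frames {90}
pos 2: 55 → fault, frames {90,55}
pos 3: 16 → fault, frames {90,55,16}
pos 4: 55 → hit
pos 5: 16 → hit
pos 6: 89 → fault, evict 90, frames {55,16,89}
At position 6, page 90 is evicted.

90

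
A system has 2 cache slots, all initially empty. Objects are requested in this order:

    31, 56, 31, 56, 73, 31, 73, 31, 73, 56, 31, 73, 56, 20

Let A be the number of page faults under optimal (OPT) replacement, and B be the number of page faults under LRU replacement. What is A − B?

-3

Under OPT: F F . . F . . . . F . F . F → 6 faults.
Under LRU: F F . . F F . . . F F F F F → 9 faults.
A − B = 6 − 9 = -3.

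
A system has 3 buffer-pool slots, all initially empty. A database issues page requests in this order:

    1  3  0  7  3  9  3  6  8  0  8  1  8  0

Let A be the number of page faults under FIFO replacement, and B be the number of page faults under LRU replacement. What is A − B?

Under FIFO: F F F F . F F F F F . F . . → 10 faults.
Under LRU: F F F F . F . F F F . F . . → 9 faults.
A − B = 10 − 9 = 1.

1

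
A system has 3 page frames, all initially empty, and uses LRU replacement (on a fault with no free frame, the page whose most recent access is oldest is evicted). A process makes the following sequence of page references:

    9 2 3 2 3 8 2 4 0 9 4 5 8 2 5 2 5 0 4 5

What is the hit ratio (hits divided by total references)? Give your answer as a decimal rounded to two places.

9: miss, frames {9}
2: miss, frames {9,2}
3: miss, frames {9,2,3}
2: hit
3: hit
8: miss, evict 9, frames {2,3,8}
2: hit
4: miss, evict 3, frames {8,2,4}
0: miss, evict 8, frames {2,4,0}
9: miss, evict 2, frames {4,0,9}
4: hit
5: miss, evict 0, frames {9,4,5}
8: miss, evict 9, frames {4,5,8}
2: miss, evict 4, frames {5,8,2}
5: hit
2: hit
5: hit
0: miss, evict 8, frames {2,5,0}
4: miss, evict 2, frames {5,0,4}
5: hit
Hits: 8 of 20 references → 8/20 = 0.4000.

0.40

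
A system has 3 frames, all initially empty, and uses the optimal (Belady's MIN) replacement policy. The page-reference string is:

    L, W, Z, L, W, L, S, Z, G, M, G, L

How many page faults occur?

6

L -> fault, frames (L)
W -> fault, frames (L W)
Z -> fault, frames (L W Z)
L -> hit
W -> hit
L -> hit
S -> fault, evict W, frames (L Z S)
Z -> hit
G -> fault, evict S, frames (L Z G)
M -> fault, evict Z, frames (L G M)
G -> hit
L -> hit
Page faults: 6.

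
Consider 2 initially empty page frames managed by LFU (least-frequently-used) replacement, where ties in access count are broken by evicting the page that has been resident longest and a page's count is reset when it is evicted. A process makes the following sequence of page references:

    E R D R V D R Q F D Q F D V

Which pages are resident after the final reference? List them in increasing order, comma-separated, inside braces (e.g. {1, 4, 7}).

{R, V}

E → fault, frames (E)
R → fault, frames (E R)
D → fault, evict E, frames (R D)
R → hit
V → fault, evict D, frames (R V)
D → fault, evict V, frames (R D)
R → hit
Q → fault, evict D, frames (R Q)
F → fault, evict Q, frames (R F)
D → fault, evict F, frames (R D)
Q → fault, evict D, frames (R Q)
F → fault, evict Q, frames (R F)
D → fault, evict F, frames (R D)
V → fault, evict D, frames (R V)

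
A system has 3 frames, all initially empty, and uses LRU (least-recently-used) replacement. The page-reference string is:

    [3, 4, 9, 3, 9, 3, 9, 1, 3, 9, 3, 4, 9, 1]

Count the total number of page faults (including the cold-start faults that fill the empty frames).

6

3: fault, frames (3)
4: fault, frames (3 4)
9: fault, frames (3 4 9)
3: hit
9: hit
3: hit
9: hit
1: fault, evict 4, frames (3 9 1)
3: hit
9: hit
3: hit
4: fault, evict 1, frames (9 3 4)
9: hit
1: fault, evict 3, frames (4 9 1)
Page faults: 6.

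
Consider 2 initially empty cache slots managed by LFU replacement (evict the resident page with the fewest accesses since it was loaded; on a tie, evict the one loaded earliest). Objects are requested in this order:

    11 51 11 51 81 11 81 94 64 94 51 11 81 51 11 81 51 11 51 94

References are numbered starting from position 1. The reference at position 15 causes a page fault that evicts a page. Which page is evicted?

81

pos 1: 11: miss, frames (11)
pos 2: 51: miss, frames (11 51)
pos 3: 11: hit
pos 4: 51: hit
pos 5: 81: miss, evict 11, frames (51 81)
pos 6: 11: miss, evict 81, frames (51 11)
pos 7: 81: miss, evict 11, frames (51 81)
pos 8: 94: miss, evict 81, frames (51 94)
pos 9: 64: miss, evict 94, frames (51 64)
pos 10: 94: miss, evict 64, frames (51 94)
pos 11: 51: hit
pos 12: 11: miss, evict 94, frames (51 11)
pos 13: 81: miss, evict 11, frames (51 81)
pos 14: 51: hit
pos 15: 11: miss, evict 81, frames (51 11)
At position 15, page 81 is evicted.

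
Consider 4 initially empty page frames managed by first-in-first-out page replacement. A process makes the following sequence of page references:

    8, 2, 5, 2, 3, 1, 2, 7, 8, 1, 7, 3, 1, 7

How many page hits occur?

8 → miss, frames (8)
2 → miss, frames (8 2)
5 → miss, frames (8 2 5)
2 → hit
3 → miss, frames (8 2 5 3)
1 → miss, evict 8, frames (2 5 3 1)
2 → hit
7 → miss, evict 2, frames (5 3 1 7)
8 → miss, evict 5, frames (3 1 7 8)
1 → hit
7 → hit
3 → hit
1 → hit
7 → hit
Hits: 7.

7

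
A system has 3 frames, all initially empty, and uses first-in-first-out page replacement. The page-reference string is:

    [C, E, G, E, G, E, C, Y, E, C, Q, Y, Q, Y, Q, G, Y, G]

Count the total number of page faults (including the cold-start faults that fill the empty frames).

8

C: fault, frames {C}
E: fault, frames {C,E}
G: fault, frames {C,E,G}
E: hit
G: hit
E: hit
C: hit
Y: fault, evict C, frames {E,G,Y}
E: hit
C: fault, evict E, frames {G,Y,C}
Q: fault, evict G, frames {Y,C,Q}
Y: hit
Q: hit
Y: hit
Q: hit
G: fault, evict Y, frames {C,Q,G}
Y: fault, evict C, frames {Q,G,Y}
G: hit
Page faults: 8.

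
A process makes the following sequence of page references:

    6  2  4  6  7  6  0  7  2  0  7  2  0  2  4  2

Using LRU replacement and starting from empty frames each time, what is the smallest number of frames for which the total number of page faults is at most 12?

f=1: 16 faults
f=2: 13 faults
f=3: 7 faults
f=4: 7 faults
f=5: 5 faults
Smallest f with faults ≤ 12 is 3.

3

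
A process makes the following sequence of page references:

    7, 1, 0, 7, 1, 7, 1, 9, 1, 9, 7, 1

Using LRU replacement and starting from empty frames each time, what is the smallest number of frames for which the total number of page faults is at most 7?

f=1: 12 faults
f=2: 8 faults
f=3: 4 faults
f=4: 4 faults
Smallest f with faults ≤ 7 is 3.

3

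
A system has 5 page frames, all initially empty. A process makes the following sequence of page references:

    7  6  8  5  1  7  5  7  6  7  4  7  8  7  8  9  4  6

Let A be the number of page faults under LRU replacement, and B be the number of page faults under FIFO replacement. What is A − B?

Under LRU: F F F F F . . . . . F . F . . F . . → 8 faults.
Under FIFO: F F F F F . . . . . F F . . . F . F → 9 faults.
A − B = 8 − 9 = -1.

-1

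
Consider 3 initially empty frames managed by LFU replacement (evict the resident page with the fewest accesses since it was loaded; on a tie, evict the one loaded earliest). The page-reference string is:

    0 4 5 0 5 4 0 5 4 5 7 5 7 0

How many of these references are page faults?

0 -> fault, frames [0]
4 -> fault, frames [0, 4]
5 -> fault, frames [0, 4, 5]
0 -> hit
5 -> hit
4 -> hit
0 -> hit
5 -> hit
4 -> hit
5 -> hit
7 -> fault, evict 0, frames [4, 5, 7]
5 -> hit
7 -> hit
0 -> fault, evict 7, frames [4, 5, 0]
Page faults: 5.

5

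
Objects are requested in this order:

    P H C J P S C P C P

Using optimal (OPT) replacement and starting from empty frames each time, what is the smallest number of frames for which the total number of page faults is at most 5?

3

f=1: 10 faults
f=2: 6 faults
f=3: 5 faults
f=4: 5 faults
f=5: 5 faults
Smallest f with faults ≤ 5 is 3.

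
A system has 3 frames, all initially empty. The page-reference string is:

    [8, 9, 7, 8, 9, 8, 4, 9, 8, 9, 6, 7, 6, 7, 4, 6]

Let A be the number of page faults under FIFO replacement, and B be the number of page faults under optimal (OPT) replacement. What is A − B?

3

Under FIFO: F F F . . . F . F F F F . . F . → 9 faults.
Under OPT: F F F . . . F . . . F F . . . . → 6 faults.
A − B = 9 − 6 = 3.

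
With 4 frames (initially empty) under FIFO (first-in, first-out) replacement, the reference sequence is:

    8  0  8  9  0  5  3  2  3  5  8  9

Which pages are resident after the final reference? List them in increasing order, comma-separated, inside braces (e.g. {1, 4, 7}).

8 → miss, frames {8}
0 → miss, frames {8,0}
8 → hit
9 → miss, frames {8,0,9}
0 → hit
5 → miss, frames {8,0,9,5}
3 → miss, evict 8, frames {0,9,5,3}
2 → miss, evict 0, frames {9,5,3,2}
3 → hit
5 → hit
8 → miss, evict 9, frames {5,3,2,8}
9 → miss, evict 5, frames {3,2,8,9}

{2, 3, 8, 9}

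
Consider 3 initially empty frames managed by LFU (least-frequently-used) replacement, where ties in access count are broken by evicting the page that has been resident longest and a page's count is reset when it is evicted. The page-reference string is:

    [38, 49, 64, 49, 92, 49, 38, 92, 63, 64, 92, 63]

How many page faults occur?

8

38 -> miss, frames [38]
49 -> miss, frames [38, 49]
64 -> miss, frames [38, 49, 64]
49 -> hit
92 -> miss, evict 38, frames [49, 64, 92]
49 -> hit
38 -> miss, evict 64, frames [49, 92, 38]
92 -> hit
63 -> miss, evict 38, frames [49, 92, 63]
64 -> miss, evict 63, frames [49, 92, 64]
92 -> hit
63 -> miss, evict 64, frames [49, 92, 63]
Page faults: 8.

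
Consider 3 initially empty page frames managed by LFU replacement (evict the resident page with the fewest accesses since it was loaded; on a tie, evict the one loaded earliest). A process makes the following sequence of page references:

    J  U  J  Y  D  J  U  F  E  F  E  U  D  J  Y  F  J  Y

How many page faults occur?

12

J -> fault, frames [J]
U -> fault, frames [J, U]
J -> hit
Y -> fault, frames [J, U, Y]
D -> fault, evict U, frames [J, Y, D]
J -> hit
U -> fault, evict Y, frames [J, D, U]
F -> fault, evict D, frames [J, U, F]
E -> fault, evict U, frames [J, F, E]
F -> hit
E -> hit
U -> fault, evict F, frames [J, E, U]
D -> fault, evict U, frames [J, E, D]
J -> hit
Y -> fault, evict D, frames [J, E, Y]
F -> fault, evict Y, frames [J, E, F]
J -> hit
Y -> fault, evict F, frames [J, E, Y]
Page faults: 12.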